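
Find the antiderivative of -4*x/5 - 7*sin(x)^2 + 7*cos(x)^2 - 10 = -2*x^2/5 - 10*x + 7*sin(2*x)/2 + C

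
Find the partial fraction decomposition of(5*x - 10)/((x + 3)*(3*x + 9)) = 5/(3*(x + 3)) - 25/(3*(x + 3)^2)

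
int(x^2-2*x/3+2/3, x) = x^3/3 - x^2/3 + 2*x/3 + C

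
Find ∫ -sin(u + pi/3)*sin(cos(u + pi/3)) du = -cos(cos(u + pi/3)) + C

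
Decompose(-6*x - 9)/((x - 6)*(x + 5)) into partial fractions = -21/(11*(x + 5)) - 45/(11*(x - 6))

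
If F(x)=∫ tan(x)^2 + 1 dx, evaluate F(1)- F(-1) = 2*tan(1)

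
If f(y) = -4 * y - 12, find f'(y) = -4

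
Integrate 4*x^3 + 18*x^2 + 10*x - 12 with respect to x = x^4 + 6*x^3 + 5*x^2 - 12*x + C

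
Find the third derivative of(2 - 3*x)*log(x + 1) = (3*x + 13)/(x^3 + 3*x^2 + 3*x + 1)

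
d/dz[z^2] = 2*z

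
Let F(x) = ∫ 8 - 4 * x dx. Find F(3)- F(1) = 0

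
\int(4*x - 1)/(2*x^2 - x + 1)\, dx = log(2*x^2 - x + 1) + C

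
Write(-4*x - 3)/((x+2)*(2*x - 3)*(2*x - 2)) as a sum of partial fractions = -18/(7*(2*x - 3)) + 5/(42*(x + 2)) + 7/(6*(x - 1))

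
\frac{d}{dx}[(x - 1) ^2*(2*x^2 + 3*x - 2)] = 8*x^3 - 3*x^2 - 12*x + 7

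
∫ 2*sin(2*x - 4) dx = -cos(2*x - 4) + C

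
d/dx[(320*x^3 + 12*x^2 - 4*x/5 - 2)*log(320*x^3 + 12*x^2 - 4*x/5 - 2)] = 960*x^2*log(160*x^3 + 6*x^2 - 2*x/5 - 1) + 960*x^2*log(2) + 960*x^2 + 24*x*log(160*x^3 + 6*x^2 - 2*x/5 - 1) + 24*x*log(2) + 24*x - 4*log(160*x^3 + 6*x^2 - 2*x/5 - 1)/5 - 4/5 - 4*log(2)/5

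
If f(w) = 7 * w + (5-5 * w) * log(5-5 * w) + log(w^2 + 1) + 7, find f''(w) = (-5*w^4 - 2*w^3 - 8*w^2 + 2*w - 7)/(w^5 - w^4 + 2*w^3 - 2*w^2 + w - 1)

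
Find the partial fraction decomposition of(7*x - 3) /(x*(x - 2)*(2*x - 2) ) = -2/(x - 1) + 11/(4*(x - 2)) - 3/(4*x)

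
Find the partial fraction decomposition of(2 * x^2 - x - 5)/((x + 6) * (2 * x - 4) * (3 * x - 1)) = 23/(95*(3*x - 1)) + 73/(304*(x + 6)) + 1/(80*(x - 2))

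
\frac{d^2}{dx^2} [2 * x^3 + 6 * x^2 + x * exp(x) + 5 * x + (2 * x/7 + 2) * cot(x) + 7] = x*exp(x) + 12*x + 4*x*cos(x)/(7*sin(x)^3) + 2*exp(x) + 12 - 4/(7*sin(x)^2) + 4*cos(x)/sin(x)^3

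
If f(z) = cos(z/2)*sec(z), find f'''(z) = (13*sin(z/2)/8 - 3*sin(z/2)/cos(z)^2 - 7*sin(z)*cos(z/2)/(4*cos(z)) + 6*sin(z)*cos(z/2)/cos(z)^3)/cos(z)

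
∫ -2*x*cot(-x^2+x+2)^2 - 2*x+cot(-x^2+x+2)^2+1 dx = -cot(-x^2 + x + 2) + C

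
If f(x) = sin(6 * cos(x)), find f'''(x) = 216*sin(x)^3*cos(6*cos(x)) - 108*sin(x)*sin(6*cos(x))*cos(x) + 6*sin(x)*cos(6*cos(x))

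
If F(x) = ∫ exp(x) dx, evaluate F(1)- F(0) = -1 + E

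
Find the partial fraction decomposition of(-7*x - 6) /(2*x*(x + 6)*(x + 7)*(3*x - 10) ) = -99/(2170*(3*x - 10)) - 43/(434*(x + 7)) + 3/(28*(x + 6)) + 1/(140*x)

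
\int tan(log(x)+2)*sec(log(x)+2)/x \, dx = sec(log(x) + 2) + C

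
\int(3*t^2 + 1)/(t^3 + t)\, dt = log(-t^3 - t) + C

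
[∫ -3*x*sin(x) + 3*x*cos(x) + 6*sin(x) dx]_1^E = (-3 + 3*E)*(cos(E) + sin(E))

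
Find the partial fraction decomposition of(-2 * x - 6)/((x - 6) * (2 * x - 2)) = 4/(5*(x - 1)) - 9/(5*(x - 6))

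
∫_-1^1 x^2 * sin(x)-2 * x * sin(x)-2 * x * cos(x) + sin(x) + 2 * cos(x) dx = 4*cos(1)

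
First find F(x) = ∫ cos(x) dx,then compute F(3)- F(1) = -sin(1) + sin(3)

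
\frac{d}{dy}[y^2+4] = 2*y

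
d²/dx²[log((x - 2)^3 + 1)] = (-3*x^4 + 24*x^3 - 72*x^2 + 102*x - 60)/(x^6 - 12*x^5 + 60*x^4 - 158*x^3 + 228*x^2 - 168*x + 49)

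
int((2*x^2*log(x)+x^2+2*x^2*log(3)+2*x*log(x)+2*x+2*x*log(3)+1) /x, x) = (x + 1)^2*log(3*x) + C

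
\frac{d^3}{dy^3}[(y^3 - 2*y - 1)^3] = 504*y^6 - 1260*y^4 - 360*y^3 + 720*y^2 + 288*y - 30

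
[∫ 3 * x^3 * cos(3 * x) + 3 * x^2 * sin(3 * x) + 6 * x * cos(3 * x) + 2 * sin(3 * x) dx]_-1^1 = 0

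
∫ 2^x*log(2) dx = 2^x + C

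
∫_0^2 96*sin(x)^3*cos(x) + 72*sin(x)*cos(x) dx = 24*sin(2)^4 + 36*sin(2)^2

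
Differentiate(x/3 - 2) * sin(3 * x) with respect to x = x*cos(3*x) + sin(3*x)/3 - 6*cos(3*x)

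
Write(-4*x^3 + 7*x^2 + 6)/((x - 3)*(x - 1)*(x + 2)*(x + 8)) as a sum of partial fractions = -139/(33*(x + 8)) + 11/(15*(x + 2)) - 1/(6*(x - 1)) - 39/(110*(x - 3))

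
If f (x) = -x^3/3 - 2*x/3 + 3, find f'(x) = -x^2 - 2/3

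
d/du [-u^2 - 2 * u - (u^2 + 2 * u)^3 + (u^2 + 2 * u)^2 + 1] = -6*u^5 - 30*u^4 - 44*u^3 - 12*u^2 + 6*u - 2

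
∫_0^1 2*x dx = 1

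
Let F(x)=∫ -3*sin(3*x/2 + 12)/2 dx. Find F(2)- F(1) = cos(15) - cos(27/2)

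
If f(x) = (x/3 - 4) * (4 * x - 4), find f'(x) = 8*x/3 - 52/3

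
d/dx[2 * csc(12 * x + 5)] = -24*cot(12*x + 5)*csc(12*x + 5)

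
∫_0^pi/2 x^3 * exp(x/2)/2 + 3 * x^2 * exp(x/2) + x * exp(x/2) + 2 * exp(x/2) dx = (pi + pi^3/8)*exp(pi/4)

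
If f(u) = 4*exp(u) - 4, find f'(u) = 4*exp(u)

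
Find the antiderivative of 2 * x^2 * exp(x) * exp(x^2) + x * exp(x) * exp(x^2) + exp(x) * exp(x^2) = x*exp(x*(x + 1)) + C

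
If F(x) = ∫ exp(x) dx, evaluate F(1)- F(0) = -1 + E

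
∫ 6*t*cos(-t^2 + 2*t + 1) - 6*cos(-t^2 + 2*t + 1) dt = 3*sin((t - 1)^2 - 2) + C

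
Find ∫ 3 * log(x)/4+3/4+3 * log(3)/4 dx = 3*x*log(3*x)/4 + C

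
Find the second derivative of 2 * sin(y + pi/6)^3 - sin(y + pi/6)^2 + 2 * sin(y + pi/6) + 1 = -6*sin(y + pi/6)^3 + 2*sin(y + pi/6)^2 + 12*sin(y + pi/6)*cos(y + pi/6)^2 - 2*sin(y + pi/6) - 2*cos(y + pi/6)^2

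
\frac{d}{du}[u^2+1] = 2*u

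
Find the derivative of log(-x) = 1/x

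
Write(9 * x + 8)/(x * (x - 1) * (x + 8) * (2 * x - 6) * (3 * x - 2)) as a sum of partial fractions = 81/(52*(3*x - 2)) - 2/(1287*(x + 8)) - 17/(36*(x - 1)) + 5/(132*(x - 3)) - 1/(12*x)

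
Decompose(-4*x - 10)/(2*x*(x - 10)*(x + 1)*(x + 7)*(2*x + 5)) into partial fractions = 1/(714*(x + 7)) - 1/(66*(x + 1)) - 1/(1870*(x - 10)) + 1/(70*x)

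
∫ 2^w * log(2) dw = 2^w + C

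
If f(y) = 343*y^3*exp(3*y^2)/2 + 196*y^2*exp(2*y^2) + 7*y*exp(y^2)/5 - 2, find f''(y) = 6174*y^5*exp(3*y^2) + 3136*y^4*exp(2*y^2) + 7203*y^3*exp(3*y^2) + 28*y^3*exp(y^2)/5 + 3920*y^2*exp(2*y^2) + 1029*y*exp(3*y^2) + 42*y*exp(y^2)/5 + 392*exp(2*y^2)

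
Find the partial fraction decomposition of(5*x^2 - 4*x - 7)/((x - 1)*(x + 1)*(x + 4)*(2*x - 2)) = -89/(150*(x + 4)) + 1/(12*(x + 1)) + 51/(100*(x - 1)) - 3/(10*(x - 1)^2)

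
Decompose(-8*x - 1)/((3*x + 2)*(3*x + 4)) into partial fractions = -29/(6*(3*x + 4)) + 13/(6*(3*x + 2))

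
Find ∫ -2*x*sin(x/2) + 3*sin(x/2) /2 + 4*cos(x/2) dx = (4*x - 3)*cos(x/2) + C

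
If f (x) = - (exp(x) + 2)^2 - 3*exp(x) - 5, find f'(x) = -2*exp(2*x) - 7*exp(x)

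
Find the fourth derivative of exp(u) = exp(u)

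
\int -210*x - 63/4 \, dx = -105*x^2 - 63*x/4 + C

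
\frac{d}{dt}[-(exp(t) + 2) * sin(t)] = -sqrt(2)*exp(t)*sin(t + pi/4) - 2*cos(t)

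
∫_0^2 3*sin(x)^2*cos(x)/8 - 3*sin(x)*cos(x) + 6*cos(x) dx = (-2 + sin(2)/2)^3 + 8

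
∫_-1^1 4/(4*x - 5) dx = -log(9)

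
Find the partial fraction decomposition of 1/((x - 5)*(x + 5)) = -1/(10*(x + 5)) + 1/(10*(x - 5))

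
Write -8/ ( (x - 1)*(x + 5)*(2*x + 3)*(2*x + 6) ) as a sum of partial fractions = 32/(105*(2*x + 3)) + 1/(21*(x + 5)) - 1/(6*(x + 3)) - 1/(30*(x - 1))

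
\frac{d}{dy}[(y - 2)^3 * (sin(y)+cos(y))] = (y - 2)^2*(sqrt(2)*y*cos(y + pi/4) + 5*sin(y) + cos(y))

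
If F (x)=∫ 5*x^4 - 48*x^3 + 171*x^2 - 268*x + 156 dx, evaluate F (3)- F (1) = 4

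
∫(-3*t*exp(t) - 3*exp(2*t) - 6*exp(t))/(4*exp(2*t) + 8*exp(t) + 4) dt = (-3*t*exp(t) - 19*exp(t) - 16)/(4*(exp(t) + 1)) + C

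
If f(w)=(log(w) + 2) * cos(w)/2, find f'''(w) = (w^3*log(w)*sin(w) + 2*w^3*sin(w) - 3*w^2*cos(w) + 3*w*sin(w) + 2*cos(w))/(2*w^3)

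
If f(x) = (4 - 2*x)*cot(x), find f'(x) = 2*x/sin(x)^2 - 2/tan(x) - 4/sin(x)^2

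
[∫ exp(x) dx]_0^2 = -1 + exp(2)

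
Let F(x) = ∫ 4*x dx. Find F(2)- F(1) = 6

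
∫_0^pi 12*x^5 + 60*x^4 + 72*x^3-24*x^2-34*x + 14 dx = 1 + (1 + pi)^2 + 2*(-2 + (1 + pi)^2)^3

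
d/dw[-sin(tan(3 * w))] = -3*cos(tan(3*w))/cos(3*w)^2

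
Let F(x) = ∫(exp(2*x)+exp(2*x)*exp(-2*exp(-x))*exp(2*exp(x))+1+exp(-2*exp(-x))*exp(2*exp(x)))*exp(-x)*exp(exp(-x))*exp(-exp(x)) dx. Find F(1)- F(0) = -exp(-E + exp(-1)) + exp(E - exp(-1))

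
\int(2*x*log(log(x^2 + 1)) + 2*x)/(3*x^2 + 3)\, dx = log(x^2 + 1)*log(log(x^2 + 1))/3 + C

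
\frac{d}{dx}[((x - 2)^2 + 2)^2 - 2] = 4*x^3 - 24*x^2 + 56*x - 48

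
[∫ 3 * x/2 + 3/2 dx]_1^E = -3 + 3*(1 + E)^2/4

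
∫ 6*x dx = 3*x^2 + C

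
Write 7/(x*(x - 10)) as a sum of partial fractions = 7/(10*(x - 10)) - 7/(10*x)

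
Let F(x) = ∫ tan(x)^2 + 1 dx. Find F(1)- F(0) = tan(1)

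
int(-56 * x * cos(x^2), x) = -28*sin(x^2) + C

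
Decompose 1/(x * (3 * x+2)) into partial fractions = -3/(2*(3*x + 2)) + 1/(2*x)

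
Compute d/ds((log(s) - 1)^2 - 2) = (2*log(s) - 2)/s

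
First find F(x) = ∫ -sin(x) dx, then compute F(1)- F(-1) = 0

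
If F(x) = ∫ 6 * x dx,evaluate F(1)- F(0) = 3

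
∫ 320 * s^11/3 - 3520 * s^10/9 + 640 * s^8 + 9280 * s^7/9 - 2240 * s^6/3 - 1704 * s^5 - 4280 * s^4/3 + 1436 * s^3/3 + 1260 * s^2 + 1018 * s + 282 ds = 80*s^12/9 - 320*s^11/9 + 640*s^9/9 + 1160*s^8/9 - 320*s^7/3 - 284*s^6 - 856*s^5/3 + 359*s^4/3 + 420*s^3 + 509*s^2 + 282*s + C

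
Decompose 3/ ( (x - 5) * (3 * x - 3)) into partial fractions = -1/(4*(x - 1)) + 1/(4*(x - 5))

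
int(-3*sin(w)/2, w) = 3*cos(w)/2 + C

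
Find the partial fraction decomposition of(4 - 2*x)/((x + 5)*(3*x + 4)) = 20/(11*(3*x + 4)) - 14/(11*(x + 5))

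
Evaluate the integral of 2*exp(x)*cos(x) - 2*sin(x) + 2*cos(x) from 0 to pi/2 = -1 + exp(pi/2)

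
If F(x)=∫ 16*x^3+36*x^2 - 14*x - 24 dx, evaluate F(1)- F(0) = -15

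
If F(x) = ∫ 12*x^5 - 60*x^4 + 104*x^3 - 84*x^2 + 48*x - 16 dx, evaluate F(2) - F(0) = 0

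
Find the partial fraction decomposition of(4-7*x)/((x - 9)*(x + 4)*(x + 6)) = 23/(15*(x + 6)) - 16/(13*(x + 4)) - 59/(195*(x - 9))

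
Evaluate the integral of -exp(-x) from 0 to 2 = -1 + exp(-2)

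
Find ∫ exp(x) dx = exp(x) + C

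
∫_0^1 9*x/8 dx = 9/16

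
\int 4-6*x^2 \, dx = -2*x^3 + 4*x + C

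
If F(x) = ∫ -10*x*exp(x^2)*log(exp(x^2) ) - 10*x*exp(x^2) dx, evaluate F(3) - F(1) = -45*exp(9) + 5*E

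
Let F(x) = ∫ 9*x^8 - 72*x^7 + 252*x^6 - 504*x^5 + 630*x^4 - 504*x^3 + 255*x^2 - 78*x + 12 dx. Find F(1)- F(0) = 2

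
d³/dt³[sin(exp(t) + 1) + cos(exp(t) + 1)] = sqrt(2)*(-exp(2*t)*cos(exp(t) + pi/4 + 1) - 3*exp(t)*sin(exp(t) + pi/4 + 1) + cos(exp(t) + pi/4 + 1))*exp(t)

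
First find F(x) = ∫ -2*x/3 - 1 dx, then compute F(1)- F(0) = -4/3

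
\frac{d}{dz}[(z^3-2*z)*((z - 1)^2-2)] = 5*z^4 - 8*z^3 - 9*z^2 + 8*z + 2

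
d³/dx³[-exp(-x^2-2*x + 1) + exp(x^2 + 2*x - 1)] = (8*x^3*exp(2*x^2 + 4*x - 2) + 8*x^3 + 24*x^2*exp(2*x^2 + 4*x - 2) + 24*x^2 + 36*x*exp(2*x^2 + 4*x - 2) + 12*x + 20*exp(2*x^2 + 4*x - 2) - 4)*exp(-x^2 - 2*x + 1)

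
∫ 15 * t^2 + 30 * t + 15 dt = 5*t^3 + 15*t^2 + 15*t + C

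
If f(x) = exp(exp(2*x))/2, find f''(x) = 2*exp(2*x + exp(2*x)) + 2*exp(4*x + exp(2*x))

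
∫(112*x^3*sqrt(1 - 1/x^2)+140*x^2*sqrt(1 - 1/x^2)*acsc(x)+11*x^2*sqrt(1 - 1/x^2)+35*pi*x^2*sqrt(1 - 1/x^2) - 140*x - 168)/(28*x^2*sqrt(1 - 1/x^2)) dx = 2*x^2 + 11*x/28 + (5*x + 6)*(4*acsc(x) + pi)/4 + C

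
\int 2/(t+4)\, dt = 2*log(t + 4) + C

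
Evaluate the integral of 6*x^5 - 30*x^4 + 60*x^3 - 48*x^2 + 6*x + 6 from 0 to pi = -1 + (2 + (-1 + pi)^3)^2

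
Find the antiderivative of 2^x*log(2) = 2^x + C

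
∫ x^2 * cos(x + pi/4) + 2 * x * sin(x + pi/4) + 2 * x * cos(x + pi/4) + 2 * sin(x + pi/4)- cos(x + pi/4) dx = (x^2 + 2*x - 1)*sin(x + pi/4) + C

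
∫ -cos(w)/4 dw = -sin(w)/4 + C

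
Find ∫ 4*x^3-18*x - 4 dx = x^4 - 9*x^2 - 4*x + C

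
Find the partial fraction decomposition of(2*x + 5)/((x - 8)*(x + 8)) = 11/(16*(x + 8)) + 21/(16*(x - 8))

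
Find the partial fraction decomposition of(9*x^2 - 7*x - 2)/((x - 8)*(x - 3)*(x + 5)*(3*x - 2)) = -36/(1309*(3*x - 2)) - 129/(884*(x + 5)) - 29/(140*(x - 3)) + 259/(715*(x - 8))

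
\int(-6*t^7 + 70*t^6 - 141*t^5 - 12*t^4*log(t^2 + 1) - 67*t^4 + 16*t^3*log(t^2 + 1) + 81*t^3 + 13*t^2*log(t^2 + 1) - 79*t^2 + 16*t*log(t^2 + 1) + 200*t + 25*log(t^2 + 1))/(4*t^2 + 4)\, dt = t*(-4*t^2 + 8*t + 25)*(t^3 - 12*t^2 + 16*t + 4*log(t^2 + 1))/16 + C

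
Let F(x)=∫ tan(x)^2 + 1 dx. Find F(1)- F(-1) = 2*tan(1)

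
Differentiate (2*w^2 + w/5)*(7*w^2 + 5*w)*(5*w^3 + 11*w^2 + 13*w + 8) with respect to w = 490*w^6 + 1266*w^5 + 1562*w^4 + 5424*w^3/5 + 1563*w^2/5 + 16*w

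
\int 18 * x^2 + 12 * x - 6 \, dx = 6*x^3 + 6*x^2 - 6*x + C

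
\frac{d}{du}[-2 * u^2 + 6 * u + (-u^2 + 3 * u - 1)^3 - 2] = -6*u^5 + 45*u^4 - 120*u^3 + 135*u^2 - 64*u + 15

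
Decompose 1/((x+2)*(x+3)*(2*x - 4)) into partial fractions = 1/(10*(x + 3)) - 1/(8*(x + 2)) + 1/(40*(x - 2))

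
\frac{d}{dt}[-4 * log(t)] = -4/t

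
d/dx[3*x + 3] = 3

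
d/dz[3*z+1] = 3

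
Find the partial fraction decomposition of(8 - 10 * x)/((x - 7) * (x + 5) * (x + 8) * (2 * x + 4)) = -22/(135*(x + 8)) + 29/(108*(x + 5)) - 7/(81*(x + 2)) - 31/(1620*(x - 7))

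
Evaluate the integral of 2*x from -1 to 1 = 0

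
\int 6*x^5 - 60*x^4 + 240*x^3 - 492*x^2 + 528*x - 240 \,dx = x^6 - 12*x^5 + 60*x^4 - 164*x^3 + 264*x^2 - 240*x + C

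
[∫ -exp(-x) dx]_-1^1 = -E + exp(-1)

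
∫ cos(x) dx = sin(x) + C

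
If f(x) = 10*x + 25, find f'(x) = 10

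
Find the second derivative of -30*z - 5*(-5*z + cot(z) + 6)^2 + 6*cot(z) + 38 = 100*z*cos(z)/sin(z)^3 - 30*(-1 + sin(z)^(-2))^2 - 220 - 140/sin(z)^2 - 108*cos(z)/sin(z)^3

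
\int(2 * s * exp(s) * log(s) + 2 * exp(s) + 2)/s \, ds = 2*(exp(s) + 1)*log(s) + C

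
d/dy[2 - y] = -1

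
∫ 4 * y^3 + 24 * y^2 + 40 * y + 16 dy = y^4 + 8*y^3 + 20*y^2 + 16*y + C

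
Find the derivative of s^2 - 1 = 2*s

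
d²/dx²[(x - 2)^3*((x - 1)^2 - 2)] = 20*x^3 - 96*x^2 + 138*x - 52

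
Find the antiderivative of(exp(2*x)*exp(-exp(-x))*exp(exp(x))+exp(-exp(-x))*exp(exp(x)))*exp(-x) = exp(2*sinh(x)) + C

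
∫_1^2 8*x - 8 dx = 4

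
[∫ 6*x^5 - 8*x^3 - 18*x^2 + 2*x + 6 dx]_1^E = -9 + (-3 - E + exp(3))^2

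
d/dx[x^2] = 2*x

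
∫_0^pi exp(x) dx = -1 + exp(pi)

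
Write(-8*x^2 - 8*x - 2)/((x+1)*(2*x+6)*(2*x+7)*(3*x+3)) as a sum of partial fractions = 96/(25*(2*x + 7)) - 25/(12*(x + 3)) + 49/(300*(x + 1)) - 1/(30*(x + 1)^2)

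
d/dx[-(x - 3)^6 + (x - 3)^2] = -6*x^5 + 90*x^4 - 540*x^3 + 1620*x^2 - 2428*x + 1452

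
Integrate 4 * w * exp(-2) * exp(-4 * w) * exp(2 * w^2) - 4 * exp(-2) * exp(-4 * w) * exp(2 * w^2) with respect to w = exp(2*(w - 1)^2 - 4) + C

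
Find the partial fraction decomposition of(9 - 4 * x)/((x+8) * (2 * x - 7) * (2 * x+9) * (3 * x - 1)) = -207/(13775*(3*x - 1)) + 27/(812*(2*x + 9)) - 5/(1748*(2*x - 7)) - 41/(4025*(x + 8))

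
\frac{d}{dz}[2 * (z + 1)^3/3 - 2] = 2*z^2 + 4*z + 2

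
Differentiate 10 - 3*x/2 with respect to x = -3/2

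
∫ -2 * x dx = -x^2 + C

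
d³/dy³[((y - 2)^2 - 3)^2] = 24*y - 48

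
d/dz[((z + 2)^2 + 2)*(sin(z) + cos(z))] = sqrt(2)*z^2*cos(z + pi/4) - 2*z*sin(z) + 6*z*cos(z) - 2*sin(z) + 10*cos(z)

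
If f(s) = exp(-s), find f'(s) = -exp(-s)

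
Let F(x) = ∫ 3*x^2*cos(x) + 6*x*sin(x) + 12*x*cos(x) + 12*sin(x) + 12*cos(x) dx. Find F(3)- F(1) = -27*sin(1) + 75*sin(3)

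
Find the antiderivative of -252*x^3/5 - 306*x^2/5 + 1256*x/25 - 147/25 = -63*x^4/5 - 102*x^3/5 + 628*x^2/25 - 147*x/25 + C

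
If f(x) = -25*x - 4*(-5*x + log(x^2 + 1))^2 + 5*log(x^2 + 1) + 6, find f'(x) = (-200*x^3 + 40*x^2*log(x^2 + 1) + 55*x^2 - 16*x*log(x^2 + 1) - 190*x + 40*log(x^2 + 1) - 25)/(x^2 + 1)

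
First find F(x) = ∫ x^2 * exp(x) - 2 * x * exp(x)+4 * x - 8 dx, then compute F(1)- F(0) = -10 + E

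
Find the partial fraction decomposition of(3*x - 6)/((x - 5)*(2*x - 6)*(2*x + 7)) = -33/(221*(2*x + 7)) - 3/(52*(x - 3)) + 9/(68*(x - 5))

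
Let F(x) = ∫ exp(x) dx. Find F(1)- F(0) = -1 + E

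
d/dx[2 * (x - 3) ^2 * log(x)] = (4*x^2*log(x) + 2*x^2 - 12*x*log(x) - 12*x + 18)/x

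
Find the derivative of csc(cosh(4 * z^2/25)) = -8*z*cot(cosh(4*z^2/25))*sinh(4*z^2/25)*csc(cosh(4*z^2/25))/25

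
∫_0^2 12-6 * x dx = 12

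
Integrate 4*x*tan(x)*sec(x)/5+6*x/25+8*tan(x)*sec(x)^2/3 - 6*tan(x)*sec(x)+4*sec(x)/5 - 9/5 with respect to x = -3*x + (3*x + 10*sec(x) + 15)^2/75 - 10*sec(x) + C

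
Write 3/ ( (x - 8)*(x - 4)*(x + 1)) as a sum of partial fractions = 1/(15*(x + 1)) - 3/(20*(x - 4)) + 1/(12*(x - 8))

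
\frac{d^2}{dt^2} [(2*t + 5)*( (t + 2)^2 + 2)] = 12*t + 26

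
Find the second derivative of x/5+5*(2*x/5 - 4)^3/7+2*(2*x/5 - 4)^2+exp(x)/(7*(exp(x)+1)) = (48*x*exp(3*x) + 144*x*exp(2*x) + 144*x*exp(x) + 48*x - 368*exp(3*x) - 1129*exp(2*x) - 1079*exp(x) - 368)/(175*exp(3*x) + 525*exp(2*x) + 525*exp(x) + 175)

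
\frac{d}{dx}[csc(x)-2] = -cot(x)*csc(x)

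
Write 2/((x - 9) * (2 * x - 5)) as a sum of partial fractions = -4/(13*(2*x - 5)) + 2/(13*(x - 9))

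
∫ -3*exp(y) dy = -3*exp(y) + C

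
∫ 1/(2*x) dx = log(x)/2 + C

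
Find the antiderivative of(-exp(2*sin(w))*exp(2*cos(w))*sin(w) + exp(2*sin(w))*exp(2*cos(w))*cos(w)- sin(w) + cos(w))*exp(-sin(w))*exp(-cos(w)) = 2*sinh(sqrt(2)*sin(w + pi/4)) + C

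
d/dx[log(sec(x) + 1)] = tan(x)*sec(x)/(sec(x) + 1)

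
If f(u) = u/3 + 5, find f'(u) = 1/3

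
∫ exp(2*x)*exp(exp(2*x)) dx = exp(exp(2*x))/2 + C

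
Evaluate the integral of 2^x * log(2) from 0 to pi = -1 + 2^pi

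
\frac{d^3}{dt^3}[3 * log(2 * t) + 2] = 6/t^3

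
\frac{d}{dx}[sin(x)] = cos(x)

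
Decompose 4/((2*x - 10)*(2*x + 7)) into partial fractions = -4/(17*(2*x + 7)) + 2/(17*(x - 5))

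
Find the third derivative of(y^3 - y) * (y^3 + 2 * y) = 120*y^3 + 24*y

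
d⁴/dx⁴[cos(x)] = cos(x)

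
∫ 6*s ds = 3*s^2 + C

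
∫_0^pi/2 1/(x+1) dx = -log(12) + log(12 + 6*pi)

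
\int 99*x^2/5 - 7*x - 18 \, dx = 33*x^3/5 - 7*x^2/2 - 18*x + C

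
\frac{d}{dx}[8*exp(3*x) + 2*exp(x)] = 24*exp(3*x) + 2*exp(x)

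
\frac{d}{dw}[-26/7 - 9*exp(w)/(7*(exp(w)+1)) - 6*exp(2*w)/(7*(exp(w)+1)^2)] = (-21*exp(2*w) - 9*exp(w))/(7*exp(3*w) + 21*exp(2*w) + 21*exp(w) + 7)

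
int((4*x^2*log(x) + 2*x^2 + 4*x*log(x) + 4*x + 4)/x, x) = 2*((x + 1)^2 + 1)*log(x) + C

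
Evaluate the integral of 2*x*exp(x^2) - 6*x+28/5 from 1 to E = -3*exp(2) - 13/5 + 23*E/5 + exp(exp(2))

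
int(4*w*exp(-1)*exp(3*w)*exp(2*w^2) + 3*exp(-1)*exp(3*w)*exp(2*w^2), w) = exp(2*w^2 + 3*w - 1) + C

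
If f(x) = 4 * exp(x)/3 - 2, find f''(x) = 4*exp(x)/3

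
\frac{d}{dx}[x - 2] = 1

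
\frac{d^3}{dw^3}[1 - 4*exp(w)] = -4*exp(w)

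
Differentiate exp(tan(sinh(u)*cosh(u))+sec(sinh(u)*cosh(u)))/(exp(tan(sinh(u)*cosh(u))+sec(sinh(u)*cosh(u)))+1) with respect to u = (sin(sinh(u)*cosh(u)) + 1)*exp(1/cos(sinh(u)*cosh(u)))*exp(tan(sinh(u)*cosh(u)))*cosh(2*u)/((exp(1/cos(sinh(u)*cosh(u)))*exp(tan(sinh(u)*cosh(u))) + 1)^2*cos(sinh(u)*cosh(u))^2)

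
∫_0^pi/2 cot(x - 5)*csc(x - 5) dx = -sec(5) - csc(5)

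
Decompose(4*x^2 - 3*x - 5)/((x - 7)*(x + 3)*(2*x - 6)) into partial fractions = 1/(3*(x + 3)) - 11/(24*(x - 3)) + 17/(8*(x - 7))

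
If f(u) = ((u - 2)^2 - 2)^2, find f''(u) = 12*u^2 - 48*u + 40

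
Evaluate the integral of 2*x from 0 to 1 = 1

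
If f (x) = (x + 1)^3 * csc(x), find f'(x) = (x + 1)^2*(-x*cos(x)/sin(x) + 3 - cos(x)/sin(x))/sin(x)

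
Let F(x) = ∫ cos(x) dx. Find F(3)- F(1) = -sin(1) + sin(3)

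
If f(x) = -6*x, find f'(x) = -6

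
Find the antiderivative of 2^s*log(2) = 2^s + C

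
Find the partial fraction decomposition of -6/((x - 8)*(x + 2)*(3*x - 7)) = 54/(221*(3*x - 7)) - 3/(65*(x + 2)) - 3/(85*(x - 8))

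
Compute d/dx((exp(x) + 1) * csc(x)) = -exp(x)*cot(x)*csc(x) + exp(x)*csc(x) - cot(x)*csc(x)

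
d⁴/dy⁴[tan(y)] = 24*tan(y)^5 + 40*tan(y)^3 + 16*tan(y)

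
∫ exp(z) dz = exp(z) + C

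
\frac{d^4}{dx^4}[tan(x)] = 24*tan(x)^5 + 40*tan(x)^3 + 16*tan(x)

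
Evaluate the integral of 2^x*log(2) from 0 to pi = -1 + 2^pi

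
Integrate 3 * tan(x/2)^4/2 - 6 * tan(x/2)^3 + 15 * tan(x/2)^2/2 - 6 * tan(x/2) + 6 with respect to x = (tan(x/2) - 2)^3 + C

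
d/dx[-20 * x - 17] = -20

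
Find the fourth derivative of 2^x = 2^x*log(2)^4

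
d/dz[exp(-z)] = -exp(-z)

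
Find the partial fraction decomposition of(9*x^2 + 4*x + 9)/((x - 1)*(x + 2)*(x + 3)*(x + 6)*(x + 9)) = 39/(70*(x + 9)) - 103/(84*(x + 6)) + 13/(12*(x + 3)) - 37/(84*(x + 2)) + 11/(420*(x - 1))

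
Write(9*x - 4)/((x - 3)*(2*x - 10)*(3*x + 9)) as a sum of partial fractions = -31/(288*(x + 3)) - 23/(72*(x - 3)) + 41/(96*(x - 5))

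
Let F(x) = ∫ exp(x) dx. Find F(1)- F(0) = -1 + E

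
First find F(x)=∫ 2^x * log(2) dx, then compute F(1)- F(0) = 1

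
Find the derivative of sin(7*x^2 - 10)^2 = 14*x*sin(14*x^2 - 20)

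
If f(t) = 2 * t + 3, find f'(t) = 2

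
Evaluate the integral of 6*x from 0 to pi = 3*pi^2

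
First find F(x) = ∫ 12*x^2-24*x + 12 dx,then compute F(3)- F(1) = 32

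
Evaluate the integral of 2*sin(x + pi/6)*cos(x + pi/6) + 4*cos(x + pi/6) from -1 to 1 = sqrt(3)*(cos(1) + 4)*sin(1)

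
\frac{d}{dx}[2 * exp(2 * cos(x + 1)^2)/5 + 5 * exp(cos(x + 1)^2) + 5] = -8*exp(2*cos(x + 1)^2)*sin(x + 1)*cos(x + 1)/5 - 10*exp(cos(x + 1)^2)*sin(x + 1)*cos(x + 1)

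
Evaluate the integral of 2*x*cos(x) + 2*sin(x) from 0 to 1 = 2*sin(1)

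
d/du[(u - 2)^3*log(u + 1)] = (3*u^3*log(u + 1) + u^3 - 9*u^2*log(u + 1) - 6*u^2 + 12*u + 12*log(u + 1) - 8)/(u + 1)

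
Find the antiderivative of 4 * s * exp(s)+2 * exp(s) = (4*s - 2)*exp(s) + C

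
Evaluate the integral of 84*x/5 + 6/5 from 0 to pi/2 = 3*pi/5 + 21*pi^2/10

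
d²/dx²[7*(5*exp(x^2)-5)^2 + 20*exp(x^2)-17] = 2800*x^2*exp(2*x^2) - 1320*x^2*exp(x^2) + 700*exp(2*x^2) - 660*exp(x^2)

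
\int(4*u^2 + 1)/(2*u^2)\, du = 2*u - 1/(2*u) + C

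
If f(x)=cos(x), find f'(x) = -sin(x)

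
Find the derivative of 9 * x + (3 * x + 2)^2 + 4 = 18*x + 21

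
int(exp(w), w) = exp(w) + C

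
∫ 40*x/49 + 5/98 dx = 20*x^2/49 + 5*x/98 + C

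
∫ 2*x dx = x^2 + C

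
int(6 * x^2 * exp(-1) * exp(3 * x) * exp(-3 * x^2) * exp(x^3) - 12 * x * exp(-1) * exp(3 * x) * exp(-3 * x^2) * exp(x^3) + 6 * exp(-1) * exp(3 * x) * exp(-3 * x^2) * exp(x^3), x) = 2*exp((x - 1)^3) + C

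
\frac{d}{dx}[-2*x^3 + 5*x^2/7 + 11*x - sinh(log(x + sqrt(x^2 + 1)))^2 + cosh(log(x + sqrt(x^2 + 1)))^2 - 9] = -6*x^2 + 10*x/7 + 11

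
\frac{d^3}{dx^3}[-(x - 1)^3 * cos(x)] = -x^3*sin(x) + 3*x^2*sin(x) + 9*x^2*cos(x) + 15*x*sin(x) - 18*x*cos(x) - 17*sin(x) + 3*cos(x)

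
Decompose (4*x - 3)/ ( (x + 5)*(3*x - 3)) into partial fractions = 23/(18*(x + 5)) + 1/(18*(x - 1))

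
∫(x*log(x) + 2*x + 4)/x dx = (x + 4)*(log(x) + 1) + C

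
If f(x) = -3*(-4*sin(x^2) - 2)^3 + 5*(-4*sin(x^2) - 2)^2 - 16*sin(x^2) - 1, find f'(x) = 32*x*(46*sin(x^2) - 36*cos(x^2)^2 + 49)*cos(x^2)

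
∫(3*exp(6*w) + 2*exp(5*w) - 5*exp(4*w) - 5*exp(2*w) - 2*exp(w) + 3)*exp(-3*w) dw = -10*sinh(w) + 2*sinh(3*w) + 2*cosh(2*w) + C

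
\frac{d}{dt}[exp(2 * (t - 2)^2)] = 4*t*exp(2*t^2 - 8*t + 8) - 8*exp(2*t^2 - 8*t + 8)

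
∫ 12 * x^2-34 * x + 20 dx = 4*x^3 - 17*x^2 + 20*x + C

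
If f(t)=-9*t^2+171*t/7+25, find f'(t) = 171/7 - 18*t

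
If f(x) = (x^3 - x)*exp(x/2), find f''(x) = x^3*exp(x/2)/4 + 3*x^2*exp(x/2) + 23*x*exp(x/2)/4 - exp(x/2)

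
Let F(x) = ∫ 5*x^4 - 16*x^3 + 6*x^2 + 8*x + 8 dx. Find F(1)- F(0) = 11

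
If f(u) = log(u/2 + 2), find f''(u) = -1/(u^2 + 8*u + 16)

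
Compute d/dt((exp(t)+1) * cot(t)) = exp(t)/tan(t) - exp(t)/sin(t)^2 - 1/sin(t)^2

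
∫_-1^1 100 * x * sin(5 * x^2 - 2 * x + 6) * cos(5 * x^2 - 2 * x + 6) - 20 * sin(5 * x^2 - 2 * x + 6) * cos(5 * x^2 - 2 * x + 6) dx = -5*cos(18)/2 + 5*cos(26)/2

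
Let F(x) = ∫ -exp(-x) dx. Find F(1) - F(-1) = -E + exp(-1)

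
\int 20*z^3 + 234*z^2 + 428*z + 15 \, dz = 5*z^4 + 78*z^3 + 214*z^2 + 15*z + C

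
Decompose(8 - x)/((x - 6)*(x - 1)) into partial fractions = -7/(5*(x - 1)) + 2/(5*(x - 6))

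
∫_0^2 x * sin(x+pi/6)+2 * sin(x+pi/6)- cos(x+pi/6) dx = sqrt(3) - 4*cos(pi/6 + 2)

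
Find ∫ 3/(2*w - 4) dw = 3*log(w - 2)/2 + C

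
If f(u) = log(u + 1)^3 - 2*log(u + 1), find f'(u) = (3*log(u + 1)^2 - 2)/(u + 1)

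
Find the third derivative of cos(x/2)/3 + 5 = sin(x/2)/24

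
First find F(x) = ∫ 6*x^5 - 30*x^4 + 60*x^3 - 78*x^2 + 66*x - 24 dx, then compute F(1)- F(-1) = -112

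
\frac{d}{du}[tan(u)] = cos(u)^(-2)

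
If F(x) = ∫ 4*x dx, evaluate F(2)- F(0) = 8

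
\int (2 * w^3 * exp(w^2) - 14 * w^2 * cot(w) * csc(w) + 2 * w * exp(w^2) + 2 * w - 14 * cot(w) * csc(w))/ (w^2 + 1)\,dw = exp(w^2) + log(w^2 + 1) + 14*csc(w) + C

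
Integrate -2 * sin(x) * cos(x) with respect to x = cos(x)^2 + C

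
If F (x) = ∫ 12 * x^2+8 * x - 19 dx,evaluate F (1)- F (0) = -11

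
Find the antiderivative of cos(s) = sin(s) + C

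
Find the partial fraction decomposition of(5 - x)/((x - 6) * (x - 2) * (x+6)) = 11/(96*(x + 6)) - 3/(32*(x - 2)) - 1/(48*(x - 6))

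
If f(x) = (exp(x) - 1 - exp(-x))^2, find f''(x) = (4*exp(4*x) - 2*exp(3*x) + 2*exp(x) + 4)*exp(-2*x)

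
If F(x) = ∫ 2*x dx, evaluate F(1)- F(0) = 1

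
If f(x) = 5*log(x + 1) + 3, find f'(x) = 5/(x + 1)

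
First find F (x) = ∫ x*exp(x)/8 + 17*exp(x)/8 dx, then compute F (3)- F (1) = -17*E/8 + 19*exp(3)/8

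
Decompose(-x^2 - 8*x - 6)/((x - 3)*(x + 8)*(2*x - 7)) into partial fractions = -185/(23*(2*x - 7)) - 6/(253*(x + 8)) + 39/(11*(x - 3))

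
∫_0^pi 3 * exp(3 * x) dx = -1 + exp(3*pi)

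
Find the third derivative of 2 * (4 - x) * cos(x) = -2*x*sin(x) + 8*sin(x) + 6*cos(x)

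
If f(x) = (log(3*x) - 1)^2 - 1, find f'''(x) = (4*log(x) - 10 + 4*log(3))/x^3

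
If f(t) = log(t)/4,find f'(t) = 1/(4*t)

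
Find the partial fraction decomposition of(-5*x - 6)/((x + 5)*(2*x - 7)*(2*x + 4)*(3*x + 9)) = -94/(7293*(2*x - 7)) - 19/(612*(x + 5)) + 3/(52*(x + 3)) - 2/(99*(x + 2))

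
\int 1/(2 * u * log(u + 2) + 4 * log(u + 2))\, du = log(log(u + 2))/2 + C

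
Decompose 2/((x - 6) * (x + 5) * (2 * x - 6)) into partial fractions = 1/(88*(x + 5)) - 1/(24*(x - 3)) + 1/(33*(x - 6))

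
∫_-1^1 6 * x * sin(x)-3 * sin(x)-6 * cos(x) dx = -12*cos(1)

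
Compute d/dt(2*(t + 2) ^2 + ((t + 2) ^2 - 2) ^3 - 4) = 6*t^5 + 60*t^4 + 216*t^3 + 336*t^2 + 220*t + 56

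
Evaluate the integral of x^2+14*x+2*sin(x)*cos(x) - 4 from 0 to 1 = sin(1)^2 + 10/3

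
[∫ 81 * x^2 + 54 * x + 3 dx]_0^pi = -6*pi - 1 + (1 + 3*pi)^3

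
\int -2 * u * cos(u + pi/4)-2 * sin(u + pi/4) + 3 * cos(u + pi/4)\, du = (3 - 2*u)*sin(u + pi/4) + C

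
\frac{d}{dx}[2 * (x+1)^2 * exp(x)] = 2*x^2*exp(x) + 8*x*exp(x) + 6*exp(x)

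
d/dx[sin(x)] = cos(x)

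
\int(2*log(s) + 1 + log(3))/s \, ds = (log(s) + 1)*log(3*s) + C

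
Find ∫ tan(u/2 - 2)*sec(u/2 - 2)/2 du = sec(u/2 - 2) + C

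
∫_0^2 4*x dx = 8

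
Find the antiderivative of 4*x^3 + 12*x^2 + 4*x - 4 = x^4 + 4*x^3 + 2*x^2 - 4*x + C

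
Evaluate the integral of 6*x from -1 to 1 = 0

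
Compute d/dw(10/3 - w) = -1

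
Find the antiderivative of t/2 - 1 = t^2/4 - t + C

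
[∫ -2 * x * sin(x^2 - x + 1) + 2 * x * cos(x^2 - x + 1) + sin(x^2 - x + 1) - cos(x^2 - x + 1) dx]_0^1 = 0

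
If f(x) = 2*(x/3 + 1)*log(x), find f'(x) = (2*x*log(x) + 2*x + 6)/(3*x)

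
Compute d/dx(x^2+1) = 2*x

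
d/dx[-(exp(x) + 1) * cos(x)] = -sqrt(2)*exp(x)*cos(x + pi/4) + sin(x)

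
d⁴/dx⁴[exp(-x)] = exp(-x)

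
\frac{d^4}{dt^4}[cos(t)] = cos(t)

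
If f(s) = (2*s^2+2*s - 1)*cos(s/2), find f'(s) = -s^2*sin(s/2) - s*sin(s/2) + 4*s*cos(s/2) + sin(s/2)/2 + 2*cos(s/2)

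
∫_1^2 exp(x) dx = -E + exp(2)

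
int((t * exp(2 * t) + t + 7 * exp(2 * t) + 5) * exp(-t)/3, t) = 2*(t + 6)*sinh(t)/3 + C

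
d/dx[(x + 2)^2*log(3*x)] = (2*x^2*log(x) + x^2 + 2*x^2*log(3) + 4*x*log(x) + 4*x + 4*x*log(3) + 4)/x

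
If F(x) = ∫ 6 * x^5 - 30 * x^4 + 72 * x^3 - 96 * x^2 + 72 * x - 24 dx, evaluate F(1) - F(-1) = -124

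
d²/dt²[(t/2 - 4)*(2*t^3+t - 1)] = 12*t^2 - 48*t + 1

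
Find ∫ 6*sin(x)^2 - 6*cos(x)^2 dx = -3*sin(2*x) + C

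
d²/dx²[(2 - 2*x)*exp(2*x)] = -8*x*exp(2*x)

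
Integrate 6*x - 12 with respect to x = 3*x^2 - 12*x + C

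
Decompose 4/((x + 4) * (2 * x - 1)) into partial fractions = 8/(9*(2*x - 1)) - 4/(9*(x + 4))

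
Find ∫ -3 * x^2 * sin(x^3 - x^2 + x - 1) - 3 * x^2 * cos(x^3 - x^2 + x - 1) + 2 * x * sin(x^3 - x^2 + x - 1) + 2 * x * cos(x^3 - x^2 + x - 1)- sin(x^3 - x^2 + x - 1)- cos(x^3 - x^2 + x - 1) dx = -sin(x^3 - x^2 + x - 1) + cos(x^3 - x^2 + x - 1) + C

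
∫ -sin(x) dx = cos(x) + C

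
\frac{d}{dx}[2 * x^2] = 4*x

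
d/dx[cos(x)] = -sin(x)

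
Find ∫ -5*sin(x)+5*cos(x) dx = 5*sqrt(2)*sin(x + pi/4) + C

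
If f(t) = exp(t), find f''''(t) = exp(t)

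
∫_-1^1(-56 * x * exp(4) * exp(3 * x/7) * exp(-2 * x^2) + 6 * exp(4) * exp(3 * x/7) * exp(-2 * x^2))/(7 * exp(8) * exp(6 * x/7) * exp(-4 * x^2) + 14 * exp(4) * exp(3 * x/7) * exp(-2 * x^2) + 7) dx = -2*exp(11/7)/(1 + exp(11/7)) + 2*exp(17/7)/(1 + exp(17/7))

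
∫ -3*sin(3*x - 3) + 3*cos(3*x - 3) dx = sqrt(2)*cos(-3*x + pi/4 + 3) + C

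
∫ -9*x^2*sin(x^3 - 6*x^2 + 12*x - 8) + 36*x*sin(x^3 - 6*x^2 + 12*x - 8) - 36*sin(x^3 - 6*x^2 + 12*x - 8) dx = 3*cos((x - 2)^3) + C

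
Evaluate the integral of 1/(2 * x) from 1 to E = 1/2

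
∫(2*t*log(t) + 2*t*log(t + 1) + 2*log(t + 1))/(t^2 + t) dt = 2*log(t)*log(t + 1) + C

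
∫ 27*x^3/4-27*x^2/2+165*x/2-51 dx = 27*x^4/16 - 9*x^3/2 + 165*x^2/4 - 51*x + C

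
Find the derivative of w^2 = 2*w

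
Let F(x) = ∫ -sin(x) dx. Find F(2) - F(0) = -1 + cos(2)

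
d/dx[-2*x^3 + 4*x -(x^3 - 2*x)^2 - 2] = -6*x^5 + 16*x^3 - 6*x^2 - 8*x + 4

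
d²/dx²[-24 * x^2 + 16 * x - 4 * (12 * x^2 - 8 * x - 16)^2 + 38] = -6912*x^2 + 4608*x + 2512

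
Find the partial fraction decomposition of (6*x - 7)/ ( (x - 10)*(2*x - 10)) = -23/(10*(x - 5)) + 53/(10*(x - 10))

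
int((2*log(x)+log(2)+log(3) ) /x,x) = log(2*x)*log(3*x) + C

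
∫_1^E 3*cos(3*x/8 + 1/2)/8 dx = -sin(7/8) + sin((4 + 3*E)/8)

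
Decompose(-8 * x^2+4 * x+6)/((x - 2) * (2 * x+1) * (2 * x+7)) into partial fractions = -106/(33*(2*x + 7)) - 2/(15*(2*x + 1)) - 18/(55*(x - 2))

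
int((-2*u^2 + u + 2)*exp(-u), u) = (2*u^2 + 3*u + 1)*exp(-u) + C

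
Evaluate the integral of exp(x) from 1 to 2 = -E + exp(2)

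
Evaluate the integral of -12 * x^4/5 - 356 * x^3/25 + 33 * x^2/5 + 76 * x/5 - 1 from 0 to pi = (-5 + 3*pi^2/5 + 4*pi)*(-4*pi^3 - 3*pi^2 + 5 + 5*pi)/5 + 5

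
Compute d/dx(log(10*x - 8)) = 5/(5*x - 4)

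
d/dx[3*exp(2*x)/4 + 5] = 3*exp(2*x)/2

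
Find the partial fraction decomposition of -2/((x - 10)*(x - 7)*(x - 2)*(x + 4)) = 1/(462*(x + 4)) - 1/(120*(x - 2)) + 2/(165*(x - 7)) - 1/(168*(x - 10))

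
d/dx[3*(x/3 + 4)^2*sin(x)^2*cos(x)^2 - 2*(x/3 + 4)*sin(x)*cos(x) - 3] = x^2*sin(4*x)/6 - x*(1 - cos(2*x))^2/6 + 4*x*sin(4*x) - x*cos(2*x) + x/3 - 2*(1 - cos(2*x))^2 - sin(2*x)/3 + 24*sin(4*x) - 12*cos(2*x) + 4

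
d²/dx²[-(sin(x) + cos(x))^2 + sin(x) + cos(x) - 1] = 8*sin(x)*cos(x) - sin(x) - cos(x)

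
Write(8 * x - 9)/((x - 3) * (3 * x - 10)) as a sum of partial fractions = 53/(3*x - 10) - 15/(x - 3)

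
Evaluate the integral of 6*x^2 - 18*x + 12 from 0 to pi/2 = (-2 + pi/2)^2*(-1 + pi) + 4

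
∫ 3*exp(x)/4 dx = 3*exp(x)/4 + C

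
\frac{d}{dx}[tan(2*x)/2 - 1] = cos(2*x)^(-2)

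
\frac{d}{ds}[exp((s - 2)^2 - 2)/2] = s*exp(s^2 - 4*s + 2) - 2*exp(s^2 - 4*s + 2)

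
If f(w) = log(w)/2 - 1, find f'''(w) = w^(-3)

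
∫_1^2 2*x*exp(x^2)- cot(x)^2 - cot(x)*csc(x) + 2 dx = -E - csc(1) - cot(1) + cot(2) + csc(2) + 3 + exp(4)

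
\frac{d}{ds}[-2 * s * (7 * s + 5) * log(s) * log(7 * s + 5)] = -28*s*log(s)*log(7*s + 5) - 14*s*log(s) - 14*s*log(7*s + 5) - 10*log(s)*log(7*s + 5) - 10*log(7*s + 5)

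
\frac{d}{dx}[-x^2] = -2*x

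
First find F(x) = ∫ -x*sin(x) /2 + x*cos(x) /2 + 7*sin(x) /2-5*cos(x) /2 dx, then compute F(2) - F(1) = sqrt(2)*(-2*sin(pi/4 + 2) + 5*sin(pi/4 + 1)/2)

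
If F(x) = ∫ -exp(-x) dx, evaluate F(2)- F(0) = -1 + exp(-2)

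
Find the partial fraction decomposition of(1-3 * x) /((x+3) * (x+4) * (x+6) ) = 19/(6*(x + 6)) - 13/(2*(x + 4)) + 10/(3*(x + 3))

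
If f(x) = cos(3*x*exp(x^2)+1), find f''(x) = -3*(12*x^4*exp(x^2)*cos(3*x*exp(x^2) + 1) + 4*x^3*sin(3*x*exp(x^2) + 1) + 12*x^2*exp(x^2)*cos(3*x*exp(x^2) + 1) + 6*x*sin(3*x*exp(x^2) + 1) + 3*exp(x^2)*cos(3*x*exp(x^2) + 1))*exp(x^2)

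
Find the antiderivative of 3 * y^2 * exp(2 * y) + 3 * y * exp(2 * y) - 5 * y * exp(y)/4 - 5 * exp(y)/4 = y*(6*y*exp(y) - 5)*exp(y)/4 + C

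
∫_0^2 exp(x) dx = -1 + exp(2)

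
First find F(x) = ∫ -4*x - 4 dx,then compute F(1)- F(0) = -6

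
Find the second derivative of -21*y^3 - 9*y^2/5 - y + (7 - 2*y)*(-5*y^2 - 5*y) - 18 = -66*y - 268/5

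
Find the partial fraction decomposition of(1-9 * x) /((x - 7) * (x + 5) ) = -23/(6*(x + 5)) - 31/(6*(x - 7))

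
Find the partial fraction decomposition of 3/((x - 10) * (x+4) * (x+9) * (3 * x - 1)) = -81/(10556*(3*x - 1)) - 3/(2660*(x + 9)) + 3/(910*(x + 4)) + 3/(7714*(x - 10))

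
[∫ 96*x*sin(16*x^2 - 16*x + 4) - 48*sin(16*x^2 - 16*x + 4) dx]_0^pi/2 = -3*cos(4*(1 + pi^2)) + 3*cos(4)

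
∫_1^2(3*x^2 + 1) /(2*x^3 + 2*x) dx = -log(2)/2 + log(10)/2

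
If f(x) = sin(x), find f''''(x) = sin(x)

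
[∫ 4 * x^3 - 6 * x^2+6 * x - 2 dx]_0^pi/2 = -1 + (-pi/2 + 1 + pi^2/4)^2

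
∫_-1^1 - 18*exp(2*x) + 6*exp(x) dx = -9*exp(2) - 6*exp(-1) + 9*exp(-2) + 6*E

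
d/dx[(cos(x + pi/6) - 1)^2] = 2*sin(x + pi/6) - sin(2*x + pi/3)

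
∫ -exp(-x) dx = exp(-x) + C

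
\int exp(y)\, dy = exp(y) + C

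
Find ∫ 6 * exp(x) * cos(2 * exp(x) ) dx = 3*sin(2*exp(x)) + C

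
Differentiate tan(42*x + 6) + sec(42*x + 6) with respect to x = 42*tan(42*x + 6)^2 + 42*tan(42*x + 6)*sec(42*x + 6) + 42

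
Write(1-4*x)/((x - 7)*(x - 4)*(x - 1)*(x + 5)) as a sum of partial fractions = -7/(216*(x + 5)) - 1/(36*(x - 1)) + 5/(27*(x - 4)) - 1/(8*(x - 7))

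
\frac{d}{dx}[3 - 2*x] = -2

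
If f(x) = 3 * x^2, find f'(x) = 6*x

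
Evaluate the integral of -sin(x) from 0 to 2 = -1 + cos(2)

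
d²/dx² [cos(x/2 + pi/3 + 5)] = -cos(x/2 + pi/3 + 5)/4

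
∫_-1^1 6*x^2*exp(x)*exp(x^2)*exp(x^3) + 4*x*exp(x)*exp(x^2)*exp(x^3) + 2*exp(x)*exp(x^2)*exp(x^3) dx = -2*exp(-1) + 2*exp(3)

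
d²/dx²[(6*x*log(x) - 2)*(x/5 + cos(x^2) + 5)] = (-120*x^4*log(x)*cos(x^2) + 40*x^3*cos(x^2) - 180*x^2*log(x)*sin(x^2) - 120*x^2*sin(x^2) + 12*x*log(x) + 20*x*sin(x^2) + 18*x + 30*cos(x^2) + 150)/(5*x)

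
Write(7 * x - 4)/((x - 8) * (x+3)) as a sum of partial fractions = 25/(11*(x + 3)) + 52/(11*(x - 8))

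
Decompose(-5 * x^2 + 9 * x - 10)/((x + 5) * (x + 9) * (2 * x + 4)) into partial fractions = -62/(7*(x + 9)) + 15/(2*(x + 5)) - 8/(7*(x + 2))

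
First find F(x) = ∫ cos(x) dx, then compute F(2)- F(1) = -sin(1) + sin(2)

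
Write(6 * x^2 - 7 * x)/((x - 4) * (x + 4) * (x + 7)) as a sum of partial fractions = 343/(33*(x + 7)) - 31/(6*(x + 4)) + 17/(22*(x - 4))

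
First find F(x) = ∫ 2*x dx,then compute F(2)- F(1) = 3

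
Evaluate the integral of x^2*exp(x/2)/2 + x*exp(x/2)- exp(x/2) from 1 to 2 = -exp(1/2) + 2*E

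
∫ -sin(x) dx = cos(x) + C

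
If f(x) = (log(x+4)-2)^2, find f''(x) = (6 - 2*log(x + 4))/(x^2 + 8*x + 16)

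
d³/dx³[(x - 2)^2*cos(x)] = x^2*sin(x) - 4*x*sin(x) - 6*x*cos(x) - 2*sin(x) + 12*cos(x)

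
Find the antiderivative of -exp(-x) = exp(-x) + C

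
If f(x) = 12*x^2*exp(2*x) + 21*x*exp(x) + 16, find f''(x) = 48*x^2*exp(2*x) + 96*x*exp(2*x) + 21*x*exp(x) + 24*exp(2*x) + 42*exp(x)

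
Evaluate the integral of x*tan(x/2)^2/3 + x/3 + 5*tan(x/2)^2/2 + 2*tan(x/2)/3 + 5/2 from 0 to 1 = 17*tan(1/2)/3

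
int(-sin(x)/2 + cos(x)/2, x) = sqrt(2)*sin(x + pi/4)/2 + C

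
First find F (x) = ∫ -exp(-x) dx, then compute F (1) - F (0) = -1 + exp(-1)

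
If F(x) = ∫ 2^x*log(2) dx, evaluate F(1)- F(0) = 1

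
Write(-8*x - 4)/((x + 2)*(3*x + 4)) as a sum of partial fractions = 10/(3*x + 4) - 6/(x + 2)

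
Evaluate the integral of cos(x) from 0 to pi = 0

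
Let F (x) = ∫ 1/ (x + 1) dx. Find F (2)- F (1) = -log(8) + log(12)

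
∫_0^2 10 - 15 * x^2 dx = -20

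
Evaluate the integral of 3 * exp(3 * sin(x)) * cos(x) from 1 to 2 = -exp(3*sin(1)) + exp(3*sin(2))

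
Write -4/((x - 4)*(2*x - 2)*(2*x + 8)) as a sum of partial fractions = -1/(40*(x + 4)) + 1/(15*(x - 1)) - 1/(24*(x - 4))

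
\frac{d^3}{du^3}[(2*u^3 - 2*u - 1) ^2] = 480*u^3 - 192*u - 24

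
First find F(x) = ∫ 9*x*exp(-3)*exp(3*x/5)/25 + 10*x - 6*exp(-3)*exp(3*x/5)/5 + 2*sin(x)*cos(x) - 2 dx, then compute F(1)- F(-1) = -4 - 12*exp(-12/5)/5 + 18*exp(-18/5)/5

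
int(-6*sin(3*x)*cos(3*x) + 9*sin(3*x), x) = (cos(3*x) - 3)*cos(3*x) + C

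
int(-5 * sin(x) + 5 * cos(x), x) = 5*sqrt(2)*sin(x + pi/4) + C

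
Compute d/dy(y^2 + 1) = 2*y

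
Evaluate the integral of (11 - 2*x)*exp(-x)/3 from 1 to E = (-3 + 2*E/3)*exp(-E) + 7*exp(-1)/3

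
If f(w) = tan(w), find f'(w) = cos(w)^(-2)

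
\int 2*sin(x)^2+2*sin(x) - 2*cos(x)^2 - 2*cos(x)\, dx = -sin(2*x) - 2*sqrt(2)*sin(x + pi/4) + C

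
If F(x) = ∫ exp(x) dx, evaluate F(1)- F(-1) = E - exp(-1)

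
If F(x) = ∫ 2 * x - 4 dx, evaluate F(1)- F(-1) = -8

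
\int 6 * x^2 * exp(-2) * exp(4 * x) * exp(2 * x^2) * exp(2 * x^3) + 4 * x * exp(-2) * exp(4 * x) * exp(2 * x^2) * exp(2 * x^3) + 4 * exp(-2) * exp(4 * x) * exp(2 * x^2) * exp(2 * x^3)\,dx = exp(2*x^3 + 2*x^2 + 4*x - 2) + C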